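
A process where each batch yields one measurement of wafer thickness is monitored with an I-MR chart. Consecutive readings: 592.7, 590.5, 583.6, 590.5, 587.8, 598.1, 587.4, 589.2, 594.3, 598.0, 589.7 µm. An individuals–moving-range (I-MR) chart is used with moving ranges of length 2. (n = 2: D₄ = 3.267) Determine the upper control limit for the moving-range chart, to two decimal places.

19.14

Moving ranges: 2.2, 6.9, 6.9, 2.7, 10.3, 10.7, 1.8, 5.1, 3.7, 8.3; M̄R̄ = 58.6000 / 10 = 5.8600
UCL_MR = D₄·M̄R̄ = 3.267 × 5.8600 = 19.1446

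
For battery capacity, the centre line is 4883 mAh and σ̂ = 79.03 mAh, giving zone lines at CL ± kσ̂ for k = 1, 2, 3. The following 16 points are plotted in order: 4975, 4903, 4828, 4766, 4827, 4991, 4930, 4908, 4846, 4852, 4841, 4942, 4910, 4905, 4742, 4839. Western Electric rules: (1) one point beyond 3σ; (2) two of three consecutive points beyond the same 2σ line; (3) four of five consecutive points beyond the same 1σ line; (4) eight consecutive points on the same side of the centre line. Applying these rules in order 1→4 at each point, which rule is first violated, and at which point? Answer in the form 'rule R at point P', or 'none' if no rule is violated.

Zone of each point (C = within 1σ̂, B = 1σ̂–2σ̂, A = 2σ̂–3σ̂, * = beyond 3σ̂; sign = side of CL): 1:+B, 2:+C, 3:-C, 4:-B, 5:-C, 6:+B, 7:+C, 8:+C, 9:-C, 10:-C, 11:-C, 12:+C, 13:+C, 14:+C, 15:-B, 16:-C
No rule fires across all 16 points.

none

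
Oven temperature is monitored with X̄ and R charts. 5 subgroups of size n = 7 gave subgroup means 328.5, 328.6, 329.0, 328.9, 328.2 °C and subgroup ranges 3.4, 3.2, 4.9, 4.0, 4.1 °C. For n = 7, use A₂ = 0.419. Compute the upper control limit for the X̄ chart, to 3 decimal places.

330.282

X̄̄ = (328.5 + 328.6 + 329.0 + 328.9 + 328.2) / 5 = 1643.2000 / 5 = 328.6400
R̄ = (3.4 + 3.2 + 4.9 + 4.0 + 4.1) / 5 = 19.6000 / 5 = 3.9200
UCL = X̄̄ + A₂·R̄ = 328.6400 + 0.419 × 3.9200 = 330.2825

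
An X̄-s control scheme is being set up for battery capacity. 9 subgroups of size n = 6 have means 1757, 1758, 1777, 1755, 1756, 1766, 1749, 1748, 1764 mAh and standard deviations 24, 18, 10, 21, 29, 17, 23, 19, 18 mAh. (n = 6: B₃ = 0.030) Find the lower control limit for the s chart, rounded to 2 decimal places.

s̄ = (24 + 18 + 10 + 21 + 29 + 17 + 23 + 19 + 18) / 9 = 19.8889
LCL_s = B₃·s̄ = 0.030 × 19.8889 = 0.5967

0.60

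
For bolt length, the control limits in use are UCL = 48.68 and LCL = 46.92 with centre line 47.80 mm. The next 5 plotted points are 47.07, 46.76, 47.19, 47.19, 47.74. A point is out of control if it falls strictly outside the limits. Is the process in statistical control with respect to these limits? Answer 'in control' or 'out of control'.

Compare each point to [46.92, 48.68]: sample 2 = 46.76 < LCL.

out of control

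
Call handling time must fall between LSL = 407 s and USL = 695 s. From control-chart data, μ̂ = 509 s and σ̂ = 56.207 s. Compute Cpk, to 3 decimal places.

0.605

Cpu = (USL − μ̂) / (3σ̂) = (695 − 509) / (3 × 56.207) = 1.1031; Cpl = (μ̂ − LSL) / (3σ̂) = (509 − 407) / (3 × 56.207) = 0.6049; Cpk = min(Cpu, Cpl) = 0.6049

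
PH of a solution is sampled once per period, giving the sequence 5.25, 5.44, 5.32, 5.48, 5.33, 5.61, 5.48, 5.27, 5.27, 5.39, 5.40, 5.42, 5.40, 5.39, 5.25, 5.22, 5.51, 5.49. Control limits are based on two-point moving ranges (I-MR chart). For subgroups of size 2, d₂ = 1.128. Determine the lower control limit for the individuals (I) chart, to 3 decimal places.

X̄ = (5.25 + 5.44 + 5.32 + 5.48 + 5.33 + 5.61 + 5.48 + 5.27 + 5.27 + 5.39 + 5.40 + 5.42 + 5.40 + 5.39 + 5.25 + 5.22 + 5.51 + 5.49) / 18 = 5.3844
Moving ranges: 0.19, 0.12, 0.16, 0.15, 0.28, 0.13, 0.21, 0.00, 0.12, 0.01, 0.02, 0.02, 0.01, 0.14, 0.03, 0.29, 0.02; M̄R̄ = 1.9000 / 17 = 0.1118
LCL = X̄ − 3·M̄R̄/d₂ = 5.3844 − 3 × 0.1118 / 1.128 = 5.0872

5.087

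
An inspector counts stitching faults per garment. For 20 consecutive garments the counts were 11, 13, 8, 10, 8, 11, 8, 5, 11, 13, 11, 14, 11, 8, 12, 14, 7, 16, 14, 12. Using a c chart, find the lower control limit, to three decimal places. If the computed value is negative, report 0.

0.968

c̄ = (11 + 13 + 8 + 10 + 8 + 11 + 8 + 5 + 11 + 13 + 11 + 14 + 11 + 8 + 12 + 14 + 7 + 16 + 14 + 12) / 20 = 217 / 20 = 10.8500
LCL = c̄ − 3√c̄ = 10.8500 − 3 × 3.2939 = 0.9682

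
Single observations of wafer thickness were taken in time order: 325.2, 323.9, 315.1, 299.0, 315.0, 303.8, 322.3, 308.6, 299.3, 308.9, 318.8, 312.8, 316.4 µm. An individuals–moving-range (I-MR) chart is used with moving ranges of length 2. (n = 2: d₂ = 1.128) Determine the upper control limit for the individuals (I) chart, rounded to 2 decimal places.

X̄ = (325.2 + 323.9 + 315.1 + 299.0 + 315.0 + 303.8 + 322.3 + 308.6 + 299.3 + 308.9 + 318.8 + 312.8 + 316.4) / 13 = 313.0077
Moving ranges: 1.3, 8.8, 16.1, 16.0, 11.2, 18.5, 13.7, 9.3, 9.6, 9.9, 6.0, 3.6; M̄R̄ = 124.0000 / 12 = 10.3333
UCL = X̄ + 3·M̄R̄/d₂ = 313.0077 + 3 × 10.3333 / 1.128 = 340.4900

340.49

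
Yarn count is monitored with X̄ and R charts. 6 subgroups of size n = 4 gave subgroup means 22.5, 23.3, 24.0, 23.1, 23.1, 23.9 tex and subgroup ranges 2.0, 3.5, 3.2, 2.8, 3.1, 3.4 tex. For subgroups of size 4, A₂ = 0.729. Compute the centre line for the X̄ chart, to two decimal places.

23.32

X̄̄ = (22.5 + 23.3 + 24.0 + 23.1 + 23.1 + 23.9) / 6 = 139.9000 / 6 = 23.3167
CL = X̄̄ = 23.3167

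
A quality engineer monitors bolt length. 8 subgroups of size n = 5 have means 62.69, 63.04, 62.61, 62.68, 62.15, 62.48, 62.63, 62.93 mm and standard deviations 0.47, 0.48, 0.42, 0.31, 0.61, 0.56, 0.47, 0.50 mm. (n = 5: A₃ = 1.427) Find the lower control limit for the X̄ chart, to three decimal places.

61.970

X̄̄ = (62.69 + 63.04 + 62.61 + 62.68 + 62.15 + 62.48 + 62.63 + 62.93) / 8 = 62.6512
s̄ = (0.47 + 0.48 + 0.42 + 0.31 + 0.61 + 0.56 + 0.47 + 0.50) / 8 = 0.4775
LCL = X̄̄ − A₃·s̄ = 62.6512 − 1.427 × 0.4775 = 61.9699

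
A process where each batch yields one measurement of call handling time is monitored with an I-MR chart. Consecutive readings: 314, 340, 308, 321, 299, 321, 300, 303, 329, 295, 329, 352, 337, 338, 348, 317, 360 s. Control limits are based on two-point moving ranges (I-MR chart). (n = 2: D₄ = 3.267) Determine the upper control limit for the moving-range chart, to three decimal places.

Moving ranges: 26, 32, 13, 22, 22, 21, 3, 26, 34, 34, 23, 15, 1, 10, 31, 43; M̄R̄ = 356.0000 / 16 = 22.2500
UCL_MR = D₄·M̄R̄ = 3.267 × 22.2500 = 72.6907

72.691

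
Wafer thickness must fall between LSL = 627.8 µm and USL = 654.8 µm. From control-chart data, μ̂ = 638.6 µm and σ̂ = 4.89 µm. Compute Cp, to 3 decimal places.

0.920

Cp = (USL − LSL) / (6σ̂) = (654.8 − 627.8) / (6 × 4.89) = 27.0000 / 29.3400 = 0.9202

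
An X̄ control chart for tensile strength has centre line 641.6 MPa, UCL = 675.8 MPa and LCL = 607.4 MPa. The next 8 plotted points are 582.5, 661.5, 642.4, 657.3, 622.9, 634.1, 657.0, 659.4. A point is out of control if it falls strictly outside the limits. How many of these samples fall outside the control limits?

1

Compare each point to [607.4, 675.8]: sample 1 = 582.5 < LCL.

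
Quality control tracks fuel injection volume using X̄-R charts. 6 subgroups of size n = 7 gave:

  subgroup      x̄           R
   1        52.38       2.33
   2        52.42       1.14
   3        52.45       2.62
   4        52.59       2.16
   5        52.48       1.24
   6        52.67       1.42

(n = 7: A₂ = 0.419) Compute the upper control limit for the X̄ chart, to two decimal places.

53.26

X̄̄ = (52.38 + 52.42 + 52.45 + 52.59 + 52.48 + 52.67) / 6 = 314.9900 / 6 = 52.4983
R̄ = (2.33 + 1.14 + 2.62 + 2.16 + 1.24 + 1.42) / 6 = 10.9100 / 6 = 1.8183
UCL = X̄̄ + A₂·R̄ = 52.4983 + 0.419 × 1.8183 = 53.2602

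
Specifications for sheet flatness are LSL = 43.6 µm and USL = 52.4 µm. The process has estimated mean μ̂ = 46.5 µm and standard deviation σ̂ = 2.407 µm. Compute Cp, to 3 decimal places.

0.609

Cp = (USL − LSL) / (6σ̂) = (52.4 − 43.6) / (6 × 2.407) = 8.8000 / 14.4420 = 0.6093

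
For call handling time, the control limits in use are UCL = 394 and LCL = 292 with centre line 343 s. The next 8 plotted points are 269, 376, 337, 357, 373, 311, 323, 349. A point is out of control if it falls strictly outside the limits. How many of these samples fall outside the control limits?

1

Compare each point to [292, 394]: sample 1 = 269 < LCL.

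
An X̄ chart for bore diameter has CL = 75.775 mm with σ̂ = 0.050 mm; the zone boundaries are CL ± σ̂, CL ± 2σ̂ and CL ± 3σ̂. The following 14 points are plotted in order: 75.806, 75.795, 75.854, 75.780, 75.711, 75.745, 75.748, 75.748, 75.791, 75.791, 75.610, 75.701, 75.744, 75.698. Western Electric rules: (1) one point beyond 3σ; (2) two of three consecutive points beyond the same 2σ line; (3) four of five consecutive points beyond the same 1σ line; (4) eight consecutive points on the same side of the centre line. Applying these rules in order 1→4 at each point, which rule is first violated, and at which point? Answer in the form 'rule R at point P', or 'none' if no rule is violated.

Zone of each point (C = within 1σ̂, B = 1σ̂–2σ̂, A = 2σ̂–3σ̂, * = beyond 3σ̂; sign = side of CL): 1:+C, 2:+C, 3:+B, 4:+C, 5:-B, 6:-C, 7:-C, 8:-C, 9:+C, 10:+C, 11:-*, 12:-B, 13:-C, 14:-B
Rule 1 (one point beyond the 3σ limits) is satisfied at point 11.

rule 1 at point 11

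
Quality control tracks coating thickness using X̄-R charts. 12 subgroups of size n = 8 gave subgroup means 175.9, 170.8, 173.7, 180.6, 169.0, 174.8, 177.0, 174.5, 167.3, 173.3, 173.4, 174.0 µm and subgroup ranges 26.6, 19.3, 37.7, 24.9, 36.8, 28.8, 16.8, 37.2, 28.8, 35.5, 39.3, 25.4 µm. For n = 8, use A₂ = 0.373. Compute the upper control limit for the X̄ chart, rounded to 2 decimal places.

X̄̄ = (175.9 + 170.8 + 173.7 + 180.6 + 169.0 + 174.8 + 177.0 + 174.5 + 167.3 + 173.3 + 173.4 + 174.0) / 12 = 2084.3000 / 12 = 173.6917
R̄ = (26.6 + 19.3 + 37.7 + 24.9 + 36.8 + 28.8 + 16.8 + 37.2 + 28.8 + 35.5 + 39.3 + 25.4) / 12 = 357.1000 / 12 = 29.7583
UCL = X̄̄ + A₂·R̄ = 173.6917 + 0.373 × 29.7583 = 184.7915

184.79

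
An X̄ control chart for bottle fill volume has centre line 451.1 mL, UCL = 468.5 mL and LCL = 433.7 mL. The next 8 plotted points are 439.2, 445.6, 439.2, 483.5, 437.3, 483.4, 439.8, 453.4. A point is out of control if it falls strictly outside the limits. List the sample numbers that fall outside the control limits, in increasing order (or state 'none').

4, 6

Compare each point to [433.7, 468.5]: sample 4 = 483.5 > UCL; sample 6 = 483.4 > UCL.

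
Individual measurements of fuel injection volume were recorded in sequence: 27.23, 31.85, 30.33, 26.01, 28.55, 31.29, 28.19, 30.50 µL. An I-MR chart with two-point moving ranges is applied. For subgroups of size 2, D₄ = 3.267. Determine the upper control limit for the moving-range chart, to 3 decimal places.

Moving ranges: 4.62, 1.52, 4.32, 2.54, 2.74, 3.10, 2.31; M̄R̄ = 21.1500 / 7 = 3.0214
UCL_MR = D₄·M̄R̄ = 3.267 × 3.0214 = 9.8710

9.871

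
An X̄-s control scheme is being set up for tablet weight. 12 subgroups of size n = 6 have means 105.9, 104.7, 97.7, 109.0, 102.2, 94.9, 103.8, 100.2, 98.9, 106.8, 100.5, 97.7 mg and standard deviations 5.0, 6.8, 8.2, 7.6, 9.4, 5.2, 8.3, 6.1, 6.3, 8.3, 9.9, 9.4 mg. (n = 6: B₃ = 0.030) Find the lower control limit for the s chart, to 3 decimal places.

0.226

s̄ = (5.0 + 6.8 + 8.2 + 7.6 + 9.4 + 5.2 + 8.3 + 6.1 + 6.3 + 8.3 + 9.9 + 9.4) / 12 = 7.5417
LCL_s = B₃·s̄ = 0.030 × 7.5417 = 0.2263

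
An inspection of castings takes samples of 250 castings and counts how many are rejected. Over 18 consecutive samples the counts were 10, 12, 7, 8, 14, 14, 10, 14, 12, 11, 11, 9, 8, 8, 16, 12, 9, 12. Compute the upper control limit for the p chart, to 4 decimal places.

p̄ = Σdᵢ / (k·n) = 197 / (18 × 250) = 0.04378
UCL = p̄ + 3·√(p̄(1−p̄)/n) = 0.04378 + 3 × √(0.04378×0.95622/250) = 0.04378 + 3 × 0.01294 = 0.08260

0.0826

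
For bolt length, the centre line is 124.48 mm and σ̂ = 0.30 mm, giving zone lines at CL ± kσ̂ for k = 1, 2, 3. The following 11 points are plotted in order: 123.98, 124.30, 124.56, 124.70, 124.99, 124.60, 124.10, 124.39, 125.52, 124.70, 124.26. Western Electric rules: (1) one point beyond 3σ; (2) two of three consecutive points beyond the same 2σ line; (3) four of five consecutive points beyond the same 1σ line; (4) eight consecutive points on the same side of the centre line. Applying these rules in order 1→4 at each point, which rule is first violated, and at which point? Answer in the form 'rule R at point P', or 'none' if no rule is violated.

Zone of each point (C = within 1σ̂, B = 1σ̂–2σ̂, A = 2σ̂–3σ̂, * = beyond 3σ̂; sign = side of CL): 1:-B, 2:-C, 3:+C, 4:+C, 5:+B, 6:+C, 7:-B, 8:-C, 9:+*, 10:+C, 11:-C
Rule 1 (one point beyond the 3σ limits) is satisfied at point 9.

rule 1 at point 9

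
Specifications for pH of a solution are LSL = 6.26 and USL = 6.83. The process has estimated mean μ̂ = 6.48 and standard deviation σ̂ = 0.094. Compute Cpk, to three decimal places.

Cpu = (USL − μ̂) / (3σ̂) = (6.83 − 6.48) / (3 × 0.094) = 1.2411; Cpl = (μ̂ − LSL) / (3σ̂) = (6.48 − 6.26) / (3 × 0.094) = 0.7801; Cpk = min(Cpu, Cpl) = 0.7801

0.780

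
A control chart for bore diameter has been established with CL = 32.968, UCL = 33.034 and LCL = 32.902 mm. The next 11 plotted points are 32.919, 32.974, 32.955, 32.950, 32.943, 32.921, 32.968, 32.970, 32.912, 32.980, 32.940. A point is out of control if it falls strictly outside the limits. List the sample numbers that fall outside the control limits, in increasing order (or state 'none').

none

All 11 points lie within [32.902, 33.034].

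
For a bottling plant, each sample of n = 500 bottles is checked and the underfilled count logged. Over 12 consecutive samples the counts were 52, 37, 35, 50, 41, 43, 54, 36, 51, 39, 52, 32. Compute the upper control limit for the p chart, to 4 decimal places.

0.1248

p̄ = Σdᵢ / (k·n) = 522 / (12 × 500) = 0.08700
UCL = p̄ + 3·√(p̄(1−p̄)/n) = 0.08700 + 3 × √(0.08700×0.91300/500) = 0.08700 + 3 × 0.01260 = 0.12481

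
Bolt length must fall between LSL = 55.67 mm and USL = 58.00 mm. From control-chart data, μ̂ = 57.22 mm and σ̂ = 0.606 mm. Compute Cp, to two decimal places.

Cp = (USL − LSL) / (6σ̂) = (58.00 − 55.67) / (6 × 0.606) = 2.3300 / 3.6360 = 0.6408

0.64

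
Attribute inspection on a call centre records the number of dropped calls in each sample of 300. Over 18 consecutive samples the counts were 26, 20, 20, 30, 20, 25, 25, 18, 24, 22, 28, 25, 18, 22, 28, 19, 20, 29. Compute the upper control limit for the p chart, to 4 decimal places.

0.1239

p̄ = Σdᵢ / (k·n) = 419 / (18 × 300) = 0.07759
UCL = p̄ + 3·√(p̄(1−p̄)/n) = 0.07759 + 3 × √(0.07759×0.92241/300) = 0.07759 + 3 × 0.01545 = 0.12393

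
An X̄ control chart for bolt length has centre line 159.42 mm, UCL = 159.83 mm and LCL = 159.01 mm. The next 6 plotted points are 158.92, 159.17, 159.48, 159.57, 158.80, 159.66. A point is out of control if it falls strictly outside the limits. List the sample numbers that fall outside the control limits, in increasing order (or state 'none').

1, 5

Compare each point to [159.01, 159.83]: sample 1 = 158.92 < LCL; sample 5 = 158.80 < LCL.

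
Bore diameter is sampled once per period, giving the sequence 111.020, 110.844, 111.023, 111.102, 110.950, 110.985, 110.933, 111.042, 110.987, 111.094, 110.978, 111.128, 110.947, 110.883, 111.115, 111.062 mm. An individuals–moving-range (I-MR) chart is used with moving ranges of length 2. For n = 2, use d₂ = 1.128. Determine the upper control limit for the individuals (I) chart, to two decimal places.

111.31

X̄ = (111.020 + 110.844 + 111.023 + 111.102 + 110.950 + 110.985 + 110.933 + 111.042 + 110.987 + 111.094 + 110.978 + 111.128 + 110.947 + 110.883 + 111.115 + 111.062) / 16 = 111.0058
Moving ranges: 0.176, 0.179, 0.079, 0.152, 0.035, 0.052, 0.109, 0.055, 0.107, 0.116, 0.150, 0.181, 0.064, 0.232, 0.053; M̄R̄ = 1.7400 / 15 = 0.1160
UCL = X̄ + 3·M̄R̄/d₂ = 111.0058 + 3 × 0.1160 / 1.128 = 111.3143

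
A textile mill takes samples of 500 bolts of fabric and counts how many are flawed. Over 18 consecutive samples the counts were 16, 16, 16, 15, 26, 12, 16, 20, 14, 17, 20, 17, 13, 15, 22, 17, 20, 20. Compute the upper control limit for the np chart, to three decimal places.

29.605

p̄ = Σdᵢ / (k·n) = 312 / (18 × 500) = 0.03467
UCL = np̄ + 3·√(np̄(1−p̄)) = 17.3333 + 3 × √(17.3333×0.96533) = 17.3333 + 3 × 4.0905 = 29.6049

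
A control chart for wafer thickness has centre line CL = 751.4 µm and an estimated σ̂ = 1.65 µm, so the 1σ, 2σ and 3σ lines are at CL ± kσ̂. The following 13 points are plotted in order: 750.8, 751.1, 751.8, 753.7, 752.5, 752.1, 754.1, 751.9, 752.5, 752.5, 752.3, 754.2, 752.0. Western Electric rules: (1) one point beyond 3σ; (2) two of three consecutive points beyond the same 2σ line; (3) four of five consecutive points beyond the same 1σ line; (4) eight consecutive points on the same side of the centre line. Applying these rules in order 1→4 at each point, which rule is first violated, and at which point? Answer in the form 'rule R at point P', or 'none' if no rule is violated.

rule 4 at point 10

Zone of each point (C = within 1σ̂, B = 1σ̂–2σ̂, A = 2σ̂–3σ̂, * = beyond 3σ̂; sign = side of CL): 1:-C, 2:-C, 3:+C, 4:+B, 5:+C, 6:+C, 7:+B, 8:+C, 9:+C, 10:+C, 11:+C, 12:+B, 13:+C
Rule 4 (eight consecutive points on the same side of the centre line) is satisfied at point 10.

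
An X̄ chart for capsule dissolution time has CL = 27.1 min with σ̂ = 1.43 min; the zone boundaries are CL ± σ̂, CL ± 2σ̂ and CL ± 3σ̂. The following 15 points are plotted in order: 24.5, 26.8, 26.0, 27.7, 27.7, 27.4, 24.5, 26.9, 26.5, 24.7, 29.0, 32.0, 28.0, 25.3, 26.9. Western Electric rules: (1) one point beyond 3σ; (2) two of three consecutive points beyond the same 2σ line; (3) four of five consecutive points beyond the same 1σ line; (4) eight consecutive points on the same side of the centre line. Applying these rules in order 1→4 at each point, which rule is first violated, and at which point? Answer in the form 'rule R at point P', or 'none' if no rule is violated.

rule 1 at point 12

Zone of each point (C = within 1σ̂, B = 1σ̂–2σ̂, A = 2σ̂–3σ̂, * = beyond 3σ̂; sign = side of CL): 1:-B, 2:-C, 3:-C, 4:+C, 5:+C, 6:+C, 7:-B, 8:-C, 9:-C, 10:-B, 11:+B, 12:+*, 13:+C, 14:-B, 15:-C
Rule 1 (one point beyond the 3σ limits) is satisfied at point 12.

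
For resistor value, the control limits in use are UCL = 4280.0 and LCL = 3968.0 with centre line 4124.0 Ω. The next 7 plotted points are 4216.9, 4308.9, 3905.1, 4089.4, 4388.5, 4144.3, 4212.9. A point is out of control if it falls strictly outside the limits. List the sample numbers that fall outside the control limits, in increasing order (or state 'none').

2, 3, 5

Compare each point to [3968.0, 4280.0]: sample 2 = 4308.9 > UCL; sample 3 = 3905.1 < LCL; sample 5 = 4388.5 > UCL.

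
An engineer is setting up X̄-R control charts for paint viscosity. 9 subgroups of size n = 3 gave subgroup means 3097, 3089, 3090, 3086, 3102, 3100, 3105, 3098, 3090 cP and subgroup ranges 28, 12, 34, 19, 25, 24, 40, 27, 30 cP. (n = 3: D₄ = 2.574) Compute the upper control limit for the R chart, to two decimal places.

68.35

R̄ = (28 + 12 + 34 + 19 + 25 + 24 + 40 + 27 + 30) / 9 = 239.0000 / 9 = 26.5556
UCL_R = D₄·R̄ = 2.574 × 26.5556 = 68.3540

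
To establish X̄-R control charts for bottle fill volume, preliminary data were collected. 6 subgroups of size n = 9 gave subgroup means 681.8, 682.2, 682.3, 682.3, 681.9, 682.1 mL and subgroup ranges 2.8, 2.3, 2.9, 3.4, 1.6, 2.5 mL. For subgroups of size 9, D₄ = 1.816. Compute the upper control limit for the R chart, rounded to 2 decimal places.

4.69

R̄ = (2.8 + 2.3 + 2.9 + 3.4 + 1.6 + 2.5) / 6 = 15.5000 / 6 = 2.5833
UCL_R = D₄·R̄ = 1.816 × 2.5833 = 4.6913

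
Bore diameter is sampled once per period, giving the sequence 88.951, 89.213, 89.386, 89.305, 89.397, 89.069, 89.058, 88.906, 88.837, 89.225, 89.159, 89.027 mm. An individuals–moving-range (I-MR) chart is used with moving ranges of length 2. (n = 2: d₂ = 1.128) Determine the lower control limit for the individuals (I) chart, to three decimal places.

88.704

X̄ = (88.951 + 89.213 + 89.386 + 89.305 + 89.397 + 89.069 + 89.058 + 88.906 + 88.837 + 89.225 + 89.159 + 89.027) / 12 = 89.1277
Moving ranges: 0.262, 0.173, 0.081, 0.092, 0.328, 0.011, 0.152, 0.069, 0.388, 0.066, 0.132; M̄R̄ = 1.7540 / 11 = 0.1595
LCL = X̄ − 3·M̄R̄/d₂ = 89.1277 − 3 × 0.1595 / 1.128 = 88.7037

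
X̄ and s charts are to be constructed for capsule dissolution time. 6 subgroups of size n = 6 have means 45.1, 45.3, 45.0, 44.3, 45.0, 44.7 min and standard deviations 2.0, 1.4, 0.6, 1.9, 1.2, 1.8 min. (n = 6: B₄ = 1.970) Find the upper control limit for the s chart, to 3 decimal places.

s̄ = (2.0 + 1.4 + 0.6 + 1.9 + 1.2 + 1.8) / 6 = 1.4833
UCL_s = B₄·s̄ = 1.970 × 1.4833 = 2.9222

2.922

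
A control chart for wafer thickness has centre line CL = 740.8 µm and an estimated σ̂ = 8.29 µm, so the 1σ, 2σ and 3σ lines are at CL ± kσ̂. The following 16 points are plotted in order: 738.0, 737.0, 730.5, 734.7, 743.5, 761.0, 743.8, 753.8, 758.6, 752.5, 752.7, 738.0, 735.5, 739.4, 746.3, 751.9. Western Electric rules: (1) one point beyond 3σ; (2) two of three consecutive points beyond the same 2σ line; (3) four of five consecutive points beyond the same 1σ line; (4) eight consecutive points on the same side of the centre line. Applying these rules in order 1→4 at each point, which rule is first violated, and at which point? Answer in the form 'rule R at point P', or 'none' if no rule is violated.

rule 3 at point 10

Zone of each point (C = within 1σ̂, B = 1σ̂–2σ̂, A = 2σ̂–3σ̂, * = beyond 3σ̂; sign = side of CL): 1:-C, 2:-C, 3:-B, 4:-C, 5:+C, 6:+A, 7:+C, 8:+B, 9:+A, 10:+B, 11:+B, 12:-C, 13:-C, 14:-C, 15:+C, 16:+B
Rule 3 (four of five consecutive points beyond the same 1σ limit) is satisfied at point 10.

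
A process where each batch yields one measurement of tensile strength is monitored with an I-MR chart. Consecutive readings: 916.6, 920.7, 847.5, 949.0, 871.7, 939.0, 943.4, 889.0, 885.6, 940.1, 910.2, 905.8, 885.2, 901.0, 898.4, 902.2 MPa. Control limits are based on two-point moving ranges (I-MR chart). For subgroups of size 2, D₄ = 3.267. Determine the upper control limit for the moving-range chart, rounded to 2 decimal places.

112.65

Moving ranges: 4.1, 73.2, 101.5, 77.3, 67.3, 4.4, 54.4, 3.4, 54.5, 29.9, 4.4, 20.6, 15.8, 2.6, 3.8; M̄R̄ = 517.2000 / 15 = 34.4800
UCL_MR = D₄·M̄R̄ = 3.267 × 34.4800 = 112.6462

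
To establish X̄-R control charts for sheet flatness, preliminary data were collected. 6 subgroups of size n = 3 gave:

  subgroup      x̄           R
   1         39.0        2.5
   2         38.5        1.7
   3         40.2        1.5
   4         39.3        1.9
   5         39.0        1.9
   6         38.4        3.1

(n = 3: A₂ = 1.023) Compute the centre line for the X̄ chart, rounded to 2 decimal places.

X̄̄ = (39.0 + 38.5 + 40.2 + 39.3 + 39.0 + 38.4) / 6 = 234.4000 / 6 = 39.0667
CL = X̄̄ = 39.0667

39.07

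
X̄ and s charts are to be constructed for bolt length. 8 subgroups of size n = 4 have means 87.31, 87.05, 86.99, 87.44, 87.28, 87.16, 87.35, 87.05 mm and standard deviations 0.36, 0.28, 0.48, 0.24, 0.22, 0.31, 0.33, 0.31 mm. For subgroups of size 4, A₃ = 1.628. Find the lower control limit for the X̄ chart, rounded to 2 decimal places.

X̄̄ = (87.31 + 87.05 + 86.99 + 87.44 + 87.28 + 87.16 + 87.35 + 87.05) / 8 = 87.2037
s̄ = (0.36 + 0.28 + 0.48 + 0.24 + 0.22 + 0.31 + 0.33 + 0.31) / 8 = 0.3162
LCL = X̄̄ − A₃·s̄ = 87.2037 − 1.628 × 0.3162 = 86.6889

86.69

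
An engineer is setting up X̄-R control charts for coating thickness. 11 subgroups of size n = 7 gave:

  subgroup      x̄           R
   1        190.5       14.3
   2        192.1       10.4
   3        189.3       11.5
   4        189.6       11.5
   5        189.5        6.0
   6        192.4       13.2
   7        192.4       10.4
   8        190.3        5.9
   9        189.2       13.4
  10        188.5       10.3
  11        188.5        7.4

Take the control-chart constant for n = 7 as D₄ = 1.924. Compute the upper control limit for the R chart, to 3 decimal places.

R̄ = (14.3 + 10.4 + 11.5 + 11.5 + 6.0 + 13.2 + 10.4 + 5.9 + 13.4 + 10.3 + 7.4) / 11 = 114.3000 / 11 = 10.3909
UCL_R = D₄·R̄ = 1.924 × 10.3909 = 19.9921

19.992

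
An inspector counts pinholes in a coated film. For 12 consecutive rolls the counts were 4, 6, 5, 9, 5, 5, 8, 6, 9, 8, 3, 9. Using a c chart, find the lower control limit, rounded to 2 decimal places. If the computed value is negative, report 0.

c̄ = (4 + 6 + 5 + 9 + 5 + 5 + 8 + 6 + 9 + 8 + 3 + 9) / 12 = 77 / 12 = 6.4167
LCL = c̄ − 3√c̄ = 6.4167 − 3 × 2.5331 = -1.1827 → 0 (cannot be negative)

0.00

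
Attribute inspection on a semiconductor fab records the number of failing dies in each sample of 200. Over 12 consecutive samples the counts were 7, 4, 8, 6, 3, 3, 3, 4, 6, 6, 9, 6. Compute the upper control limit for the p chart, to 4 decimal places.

0.0615

p̄ = Σdᵢ / (k·n) = 65 / (12 × 200) = 0.02708
UCL = p̄ + 3·√(p̄(1−p̄)/n) = 0.02708 + 3 × √(0.02708×0.97292/200) = 0.02708 + 3 × 0.01148 = 0.06152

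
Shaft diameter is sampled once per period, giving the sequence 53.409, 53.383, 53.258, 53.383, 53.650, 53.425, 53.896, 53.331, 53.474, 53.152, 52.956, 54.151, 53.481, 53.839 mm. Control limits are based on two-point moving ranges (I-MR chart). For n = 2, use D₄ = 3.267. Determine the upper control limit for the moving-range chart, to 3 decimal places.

Moving ranges: 0.026, 0.125, 0.125, 0.267, 0.225, 0.471, 0.565, 0.143, 0.322, 0.196, 1.195, 0.670, 0.358; M̄R̄ = 4.6880 / 13 = 0.3606
UCL_MR = D₄·M̄R̄ = 3.267 × 0.3606 = 1.1781

1.178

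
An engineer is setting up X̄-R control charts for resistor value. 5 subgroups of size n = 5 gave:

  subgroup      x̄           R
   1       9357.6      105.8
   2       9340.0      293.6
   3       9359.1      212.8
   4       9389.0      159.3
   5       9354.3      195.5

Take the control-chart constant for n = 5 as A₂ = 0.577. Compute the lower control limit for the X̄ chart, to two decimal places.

9248.41

X̄̄ = (9357.6 + 9340.0 + 9359.1 + 9389.0 + 9354.3) / 5 = 46800.0000 / 5 = 9360.0000
R̄ = (105.8 + 293.6 + 212.8 + 159.3 + 195.5) / 5 = 967.0000 / 5 = 193.4000
LCL = X̄̄ − A₂·R̄ = 9360.0000 − 0.577 × 193.4000 = 9248.4082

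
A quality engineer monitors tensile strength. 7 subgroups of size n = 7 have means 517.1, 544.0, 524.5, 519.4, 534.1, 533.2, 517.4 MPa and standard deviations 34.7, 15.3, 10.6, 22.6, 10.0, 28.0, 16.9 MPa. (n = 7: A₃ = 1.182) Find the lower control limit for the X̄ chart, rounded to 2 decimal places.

503.78

X̄̄ = (517.1 + 544.0 + 524.5 + 519.4 + 534.1 + 533.2 + 517.4) / 7 = 527.1000
s̄ = (34.7 + 15.3 + 10.6 + 22.6 + 10.0 + 28.0 + 16.9) / 7 = 19.7286
LCL = X̄̄ − A₃·s̄ = 527.1000 − 1.182 × 19.7286 = 503.7808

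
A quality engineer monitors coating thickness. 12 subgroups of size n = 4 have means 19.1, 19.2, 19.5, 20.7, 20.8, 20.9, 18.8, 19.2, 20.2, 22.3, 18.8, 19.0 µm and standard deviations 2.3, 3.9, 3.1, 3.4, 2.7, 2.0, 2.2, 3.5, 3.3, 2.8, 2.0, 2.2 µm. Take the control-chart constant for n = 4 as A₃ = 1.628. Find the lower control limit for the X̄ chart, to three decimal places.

X̄̄ = (19.1 + 19.2 + 19.5 + 20.7 + 20.8 + 20.9 + 18.8 + 19.2 + 20.2 + 22.3 + 18.8 + 19.0) / 12 = 19.8750
s̄ = (2.3 + 3.9 + 3.1 + 3.4 + 2.7 + 2.0 + 2.2 + 3.5 + 3.3 + 2.8 + 2.0 + 2.2) / 12 = 2.7833
LCL = X̄̄ − A₃·s̄ = 19.8750 − 1.628 × 2.7833 = 15.3437

15.344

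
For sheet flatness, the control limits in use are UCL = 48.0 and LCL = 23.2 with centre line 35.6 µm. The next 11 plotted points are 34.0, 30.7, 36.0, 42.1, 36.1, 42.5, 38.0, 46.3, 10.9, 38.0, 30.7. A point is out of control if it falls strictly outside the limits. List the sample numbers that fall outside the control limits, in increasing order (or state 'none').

Compare each point to [23.2, 48.0]: sample 9 = 10.9 < LCL.

9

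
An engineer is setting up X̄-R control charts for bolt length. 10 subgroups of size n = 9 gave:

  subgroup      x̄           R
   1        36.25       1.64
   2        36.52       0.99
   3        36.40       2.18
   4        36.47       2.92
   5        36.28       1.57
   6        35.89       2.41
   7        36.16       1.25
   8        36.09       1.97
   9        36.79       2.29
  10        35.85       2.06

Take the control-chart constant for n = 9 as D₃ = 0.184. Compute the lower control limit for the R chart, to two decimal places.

R̄ = (1.64 + 0.99 + 2.18 + 2.92 + 1.57 + 2.41 + 1.25 + 1.97 + 2.29 + 2.06) / 10 = 19.2800 / 10 = 1.9280
LCL_R = D₃·R̄ = 0.184 × 1.9280 = 0.3548

0.35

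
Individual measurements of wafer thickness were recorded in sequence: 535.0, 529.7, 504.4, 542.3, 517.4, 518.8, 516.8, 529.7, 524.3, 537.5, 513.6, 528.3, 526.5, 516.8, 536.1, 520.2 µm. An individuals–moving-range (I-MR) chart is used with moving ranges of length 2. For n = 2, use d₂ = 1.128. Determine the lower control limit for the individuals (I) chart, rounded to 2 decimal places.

486.97

X̄ = (535.0 + 529.7 + 504.4 + 542.3 + 517.4 + 518.8 + 516.8 + 529.7 + 524.3 + 537.5 + 513.6 + 528.3 + 526.5 + 516.8 + 536.1 + 520.2) / 16 = 524.8375
Moving ranges: 5.3, 25.3, 37.9, 24.9, 1.4, 2.0, 12.9, 5.4, 13.2, 23.9, 14.7, 1.8, 9.7, 19.3, 15.9; M̄R̄ = 213.6000 / 15 = 14.2400
LCL = X̄ − 3·M̄R̄/d₂ = 524.8375 − 3 × 14.2400 / 1.128 = 486.9652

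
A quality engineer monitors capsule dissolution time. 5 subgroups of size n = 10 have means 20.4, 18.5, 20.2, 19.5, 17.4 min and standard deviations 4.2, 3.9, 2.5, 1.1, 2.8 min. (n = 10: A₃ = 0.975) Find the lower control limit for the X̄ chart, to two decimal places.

16.37

X̄̄ = (20.4 + 18.5 + 20.2 + 19.5 + 17.4) / 5 = 19.2000
s̄ = (4.2 + 3.9 + 2.5 + 1.1 + 2.8) / 5 = 2.9000
LCL = X̄̄ − A₃·s̄ = 19.2000 − 0.975 × 2.9000 = 16.3725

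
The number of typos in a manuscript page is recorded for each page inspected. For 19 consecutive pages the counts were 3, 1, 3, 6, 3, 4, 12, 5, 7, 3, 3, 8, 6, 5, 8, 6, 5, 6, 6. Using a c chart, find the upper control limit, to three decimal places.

12.146

c̄ = (3 + 1 + 3 + 6 + 3 + 4 + 12 + 5 + 7 + 3 + 3 + 8 + 6 + 5 + 8 + 6 + 5 + 6 + 6) / 19 = 100 / 19 = 5.2632
UCL = c̄ + 3√c̄ = 5.2632 + 3 × √5.2632 = 5.2632 + 3 × 2.2942 = 12.1456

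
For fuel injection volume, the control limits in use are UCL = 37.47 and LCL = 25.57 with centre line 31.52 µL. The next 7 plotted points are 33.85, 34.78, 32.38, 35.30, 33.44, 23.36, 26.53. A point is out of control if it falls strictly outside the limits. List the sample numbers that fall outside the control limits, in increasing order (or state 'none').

Compare each point to [25.57, 37.47]: sample 6 = 23.36 < LCL.

6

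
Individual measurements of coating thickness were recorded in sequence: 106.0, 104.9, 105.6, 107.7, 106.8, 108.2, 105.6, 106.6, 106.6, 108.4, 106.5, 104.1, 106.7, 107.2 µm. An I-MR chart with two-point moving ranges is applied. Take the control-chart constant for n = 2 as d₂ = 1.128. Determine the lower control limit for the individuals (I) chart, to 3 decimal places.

102.606

X̄ = (106.0 + 104.9 + 105.6 + 107.7 + 106.8 + 108.2 + 105.6 + 106.6 + 106.6 + 108.4 + 106.5 + 104.1 + 106.7 + 107.2) / 14 = 106.4929
Moving ranges: 1.1, 0.7, 2.1, 0.9, 1.4, 2.6, 1.0, 0.0, 1.8, 1.9, 2.4, 2.6, 0.5; M̄R̄ = 19.0000 / 13 = 1.4615
LCL = X̄ − 3·M̄R̄/d₂ = 106.4929 − 3 × 1.4615 / 1.128 = 102.6058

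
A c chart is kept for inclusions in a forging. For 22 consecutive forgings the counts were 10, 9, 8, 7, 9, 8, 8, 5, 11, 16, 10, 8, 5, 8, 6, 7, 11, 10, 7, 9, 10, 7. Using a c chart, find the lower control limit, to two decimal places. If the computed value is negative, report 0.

c̄ = (10 + 9 + 8 + 7 + 9 + 8 + 8 + 5 + 11 + 16 + 10 + 8 + 5 + 8 + 6 + 7 + 11 + 10 + 7 + 9 + 10 + 7) / 22 = 189 / 22 = 8.5909
LCL = c̄ − 3√c̄ = 8.5909 − 3 × 2.9310 = -0.2022 → 0 (cannot be negative)

0.00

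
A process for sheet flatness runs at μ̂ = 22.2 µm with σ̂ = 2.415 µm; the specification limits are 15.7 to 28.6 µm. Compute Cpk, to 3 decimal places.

0.883

Cpu = (USL − μ̂) / (3σ̂) = (28.6 − 22.2) / (3 × 2.415) = 0.8834; Cpl = (μ̂ − LSL) / (3σ̂) = (22.2 − 15.7) / (3 × 2.415) = 0.8972; Cpk = min(Cpu, Cpl) = 0.8834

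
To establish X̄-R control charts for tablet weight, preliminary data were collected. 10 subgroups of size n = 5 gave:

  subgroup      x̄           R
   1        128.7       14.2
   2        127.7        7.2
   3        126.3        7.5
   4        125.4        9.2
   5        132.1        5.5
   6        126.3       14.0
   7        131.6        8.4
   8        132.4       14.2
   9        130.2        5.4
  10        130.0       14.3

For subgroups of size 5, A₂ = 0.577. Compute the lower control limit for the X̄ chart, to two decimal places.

123.31

X̄̄ = (128.7 + 127.7 + 126.3 + 125.4 + 132.1 + 126.3 + 131.6 + 132.4 + 130.2 + 130.0) / 10 = 1290.7000 / 10 = 129.0700
R̄ = (14.2 + 7.2 + 7.5 + 9.2 + 5.5 + 14.0 + 8.4 + 14.2 + 5.4 + 14.3) / 10 = 99.9000 / 10 = 9.9900
LCL = X̄̄ − A₂·R̄ = 129.0700 − 0.577 × 9.9900 = 123.3058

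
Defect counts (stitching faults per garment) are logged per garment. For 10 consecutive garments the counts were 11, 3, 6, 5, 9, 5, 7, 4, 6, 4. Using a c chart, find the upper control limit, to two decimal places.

c̄ = (11 + 3 + 6 + 5 + 9 + 5 + 7 + 4 + 6 + 4) / 10 = 60 / 10 = 6.0000
UCL = c̄ + 3√c̄ = 6.0000 + 3 × √6.0000 = 6.0000 + 3 × 2.4495 = 13.3485

13.35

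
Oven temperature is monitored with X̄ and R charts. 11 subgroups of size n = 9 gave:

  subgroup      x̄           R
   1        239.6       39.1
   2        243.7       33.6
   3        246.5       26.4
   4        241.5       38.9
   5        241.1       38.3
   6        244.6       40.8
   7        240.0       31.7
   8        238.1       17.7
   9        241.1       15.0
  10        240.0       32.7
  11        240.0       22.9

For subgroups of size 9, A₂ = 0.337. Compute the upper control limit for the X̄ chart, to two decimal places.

X̄̄ = (239.6 + 243.7 + 246.5 + 241.5 + 241.1 + 244.6 + 240.0 + 238.1 + 241.1 + 240.0 + 240.0) / 11 = 2656.2000 / 11 = 241.4727
R̄ = (39.1 + 33.6 + 26.4 + 38.9 + 38.3 + 40.8 + 31.7 + 17.7 + 15.0 + 32.7 + 22.9) / 11 = 337.1000 / 11 = 30.6455
UCL = X̄̄ + A₂·R̄ = 241.4727 + 0.337 × 30.6455 = 251.8002

251.80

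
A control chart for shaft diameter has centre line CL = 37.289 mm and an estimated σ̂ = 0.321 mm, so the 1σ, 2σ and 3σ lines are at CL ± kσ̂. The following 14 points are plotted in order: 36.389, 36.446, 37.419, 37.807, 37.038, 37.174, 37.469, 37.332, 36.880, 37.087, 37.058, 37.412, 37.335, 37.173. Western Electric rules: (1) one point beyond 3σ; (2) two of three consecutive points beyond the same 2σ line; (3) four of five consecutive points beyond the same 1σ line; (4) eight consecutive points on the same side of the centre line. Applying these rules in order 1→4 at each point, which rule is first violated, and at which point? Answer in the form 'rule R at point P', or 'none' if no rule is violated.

rule 2 at point 2

Zone of each point (C = within 1σ̂, B = 1σ̂–2σ̂, A = 2σ̂–3σ̂, * = beyond 3σ̂; sign = side of CL): 1:-A, 2:-A, 3:+C, 4:+B, 5:-C, 6:-C, 7:+C, 8:+C, 9:-B, 10:-C, 11:-C, 12:+C, 13:+C, 14:-C
Rule 2 (two of three consecutive points beyond the same 2σ limit) is satisfied at point 2.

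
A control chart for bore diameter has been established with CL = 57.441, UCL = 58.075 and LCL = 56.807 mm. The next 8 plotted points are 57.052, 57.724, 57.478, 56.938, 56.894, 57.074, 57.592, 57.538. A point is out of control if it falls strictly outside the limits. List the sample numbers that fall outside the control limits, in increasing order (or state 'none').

none

All 8 points lie within [56.807, 58.075].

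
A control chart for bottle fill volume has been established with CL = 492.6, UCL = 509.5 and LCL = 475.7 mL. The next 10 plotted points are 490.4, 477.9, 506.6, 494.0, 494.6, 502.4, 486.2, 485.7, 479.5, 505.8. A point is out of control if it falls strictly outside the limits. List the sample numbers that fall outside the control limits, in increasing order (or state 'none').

All 10 points lie within [475.7, 509.5].

none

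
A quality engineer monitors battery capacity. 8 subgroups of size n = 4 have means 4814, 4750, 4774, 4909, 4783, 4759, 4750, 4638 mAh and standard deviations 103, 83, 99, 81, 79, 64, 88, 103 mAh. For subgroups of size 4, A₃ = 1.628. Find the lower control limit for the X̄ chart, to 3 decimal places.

X̄̄ = (4814 + 4750 + 4774 + 4909 + 4783 + 4759 + 4750 + 4638) / 8 = 4772.1250
s̄ = (103 + 83 + 99 + 81 + 79 + 64 + 88 + 103) / 8 = 87.5000
LCL = X̄̄ − A₃·s̄ = 4772.1250 − 1.628 × 87.5000 = 4629.6750

4629.675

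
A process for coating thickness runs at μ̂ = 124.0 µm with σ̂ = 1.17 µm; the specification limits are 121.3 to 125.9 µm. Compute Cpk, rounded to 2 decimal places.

Cpu = (USL − μ̂) / (3σ̂) = (125.9 − 124.0) / (3 × 1.17) = 0.5413; Cpl = (μ̂ − LSL) / (3σ̂) = (124.0 − 121.3) / (3 × 1.17) = 0.7692; Cpk = min(Cpu, Cpl) = 0.5413

0.54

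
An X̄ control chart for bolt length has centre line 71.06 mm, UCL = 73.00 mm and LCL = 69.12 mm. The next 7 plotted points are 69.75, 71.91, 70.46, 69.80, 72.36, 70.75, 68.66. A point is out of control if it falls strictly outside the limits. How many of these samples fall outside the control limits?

Compare each point to [69.12, 73.00]: sample 7 = 68.66 < LCL.

1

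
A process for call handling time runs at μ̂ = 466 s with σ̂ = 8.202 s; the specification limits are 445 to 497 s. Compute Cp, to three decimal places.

Cp = (USL − LSL) / (6σ̂) = (497 − 445) / (6 × 8.202) = 52.0000 / 49.2120 = 1.0567

1.057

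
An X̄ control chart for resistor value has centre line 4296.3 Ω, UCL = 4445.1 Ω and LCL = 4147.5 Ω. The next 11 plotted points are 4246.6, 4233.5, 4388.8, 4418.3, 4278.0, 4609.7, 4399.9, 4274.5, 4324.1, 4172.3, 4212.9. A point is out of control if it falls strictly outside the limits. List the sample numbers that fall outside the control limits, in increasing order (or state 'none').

6

Compare each point to [4147.5, 4445.1]: sample 6 = 4609.7 > UCL.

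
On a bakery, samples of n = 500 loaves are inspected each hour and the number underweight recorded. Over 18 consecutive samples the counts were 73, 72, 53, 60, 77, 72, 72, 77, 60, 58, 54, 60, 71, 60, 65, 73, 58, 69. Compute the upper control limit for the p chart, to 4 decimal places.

p̄ = Σdᵢ / (k·n) = 1184 / (18 × 500) = 0.13156
UCL = p̄ + 3·√(p̄(1−p̄)/n) = 0.13156 + 3 × √(0.13156×0.86844/500) = 0.13156 + 3 × 0.01512 = 0.17690

0.1769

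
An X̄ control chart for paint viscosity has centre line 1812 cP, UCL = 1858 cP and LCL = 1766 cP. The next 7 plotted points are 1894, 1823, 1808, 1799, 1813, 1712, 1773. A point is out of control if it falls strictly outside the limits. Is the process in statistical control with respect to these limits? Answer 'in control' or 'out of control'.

Compare each point to [1766, 1858]: sample 1 = 1894 > UCL; sample 6 = 1712 < LCL.

out of control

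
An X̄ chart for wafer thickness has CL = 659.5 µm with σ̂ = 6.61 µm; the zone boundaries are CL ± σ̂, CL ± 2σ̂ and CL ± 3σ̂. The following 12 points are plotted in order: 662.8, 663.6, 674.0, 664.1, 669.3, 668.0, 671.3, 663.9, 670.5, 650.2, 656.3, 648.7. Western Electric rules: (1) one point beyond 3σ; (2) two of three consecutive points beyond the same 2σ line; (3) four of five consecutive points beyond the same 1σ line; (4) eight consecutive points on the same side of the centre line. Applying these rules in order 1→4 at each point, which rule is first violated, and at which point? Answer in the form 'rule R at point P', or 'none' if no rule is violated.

Zone of each point (C = within 1σ̂, B = 1σ̂–2σ̂, A = 2σ̂–3σ̂, * = beyond 3σ̂; sign = side of CL): 1:+C, 2:+C, 3:+A, 4:+C, 5:+B, 6:+B, 7:+B, 8:+C, 9:+B, 10:-B, 11:-C, 12:-B
Rule 3 (four of five consecutive points beyond the same 1σ limit) is satisfied at point 7.

rule 3 at point 7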